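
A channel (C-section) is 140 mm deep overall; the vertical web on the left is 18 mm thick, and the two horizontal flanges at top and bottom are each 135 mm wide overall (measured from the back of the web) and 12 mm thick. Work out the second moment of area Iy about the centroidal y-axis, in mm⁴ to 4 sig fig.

Treat the section as a set of non-overlapping primitives; coordinates are from the bounding-box lower-left.
Web: 18 × 140, A = 2 520 mm², x = 9 mm, Ī = 68 040 mm⁴.
Top flange (beyond web): 117 × 12, A = 1 404 mm², x = 76.5 mm, Ī = 1 601 613 mm⁴.
Bottom flange (beyond web): 117 × 12, A = 1 404 mm², x = 76.5 mm, Ī = 1 601 613 mm⁴.
Centroid: x̄ = ΣA·x / ΣA = 44.5743 mm.
Transfer each piece to the centroidal y-axis using Ī + A·d² with d = x − 44.5743:
  web: d = -35.5743 mm → contributes +3 257 182 mm⁴
  top flange (beyond web): d = 31.9257 mm → contributes +3 032 638 mm⁴
  bottom flange (beyond web): d = 31.9257 mm → contributes +3 032 638 mm⁴
Total I = 9 322 459 mm⁴.

Iy ≈ 9.322 × 10⁶ mm⁴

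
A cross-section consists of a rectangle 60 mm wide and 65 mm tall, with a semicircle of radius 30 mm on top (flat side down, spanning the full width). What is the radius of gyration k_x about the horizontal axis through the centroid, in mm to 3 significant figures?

k_x ≈ 26.0 mm

Break the section into simple shapes (no overlaps), measuring from the bottom-left corner of the bounding box.
Rectangular body: 60 × 65, A = 3 900 mm², y = 32.5 mm, Ī = 1 373 125 mm⁴.
Semicircular cap: semicircle r = 30, A = 1413.7 mm², y = 77.732 mm, Ī = 88 903 mm⁴.
Centroid: ȳ = ΣA·y / ΣA = 44.534 mm.
Transfer each piece to the horizontal axis through the centroid using Ī + A·d² with d = y − 44.534:
  rectangular body: d = -12.034 mm → contributes +1 937 921 mm⁴
  semicircular cap: d = 33.198 mm → contributes +1 646 998 mm⁴
Total I = 3 584 920 mm⁴.
Radius of gyration: k = √(I/A) = √(3 584 920 / 5313.7) = 25.974 mm.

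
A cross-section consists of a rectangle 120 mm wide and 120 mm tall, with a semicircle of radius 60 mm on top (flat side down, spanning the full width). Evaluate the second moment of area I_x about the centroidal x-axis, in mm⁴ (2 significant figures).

Break the section into simple shapes (no overlaps), measuring from the bottom-left corner of the bounding box.
Rectangular body: 120 × 120, A = 14 400 mm², y = 60 mm, Ī = 17 280 000 mm⁴.
Semicircular cap: semicircle r = 60, A = 5 655 mm², y = 145.5 mm, Ī = 1 422 450 mm⁴.
Centroid: ȳ = ΣA·y / ΣA = 84.1 mm.
Transfer each piece to the centroidal x-axis using Ī + A·d² with d = y − 84.1:
  rectangular body: d = -24.1 mm → contributes +25 642 616 mm⁴
  semicircular cap: d = 61.37 mm → contributes +22 717 677 mm⁴
Total I = 48 360 293 mm⁴.

I_x ≈ 4.8 × 10⁷ mm⁴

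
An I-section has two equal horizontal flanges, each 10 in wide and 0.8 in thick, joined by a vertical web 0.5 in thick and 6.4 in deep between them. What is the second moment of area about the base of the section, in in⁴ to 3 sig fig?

I_base ≈ 526 in⁴

Split into non-overlapping primitives; take the origin at the lower-left of the bounding box.
Bottom flange: 10 × 0.8, A = 8 in², y = 0.4 in, Ī = 0.42667 in⁴.
Web: 0.5 × 6.4, A = 3.2 in², y = 4 in, Ī = 10.923 in⁴.
Top flange: 10 × 0.8, A = 8 in², y = 7.6 in, Ī = 0.42667 in⁴.
Transfer each piece to the bottom edge using Ī + A·d² with d = y − 0:
  bottom flange: d = 0.4 in → contributes +1.7067 in⁴
  web: d = 4 in → contributes +62.123 in⁴
  top flange: d = 7.6 in → contributes +462.51 in⁴
Total I = 526.34 in⁴.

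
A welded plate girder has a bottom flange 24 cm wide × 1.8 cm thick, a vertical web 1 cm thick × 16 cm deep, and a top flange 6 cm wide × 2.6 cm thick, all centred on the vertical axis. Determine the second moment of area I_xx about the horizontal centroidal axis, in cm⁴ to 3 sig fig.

I_xx ≈ 4370 cm⁴

Decompose the section into non-overlapping parts with the origin at the bottom-left of its bounding rectangle.
Bottom plate: 24 × 1.8, A = 43.2 cm², y = 0.9 cm, Ī = 11.664 cm⁴.
Web plate: 1 × 16, A = 16 cm², y = 9.8 cm, Ī = 341.33 cm⁴.
Top plate: 6 × 2.6, A = 15.6 cm², y = 19.1 cm, Ī = 8.788 cm⁴.
Centroid: ȳ = ΣA·y / ΣA = 6.5995 cm.
Transfer each piece to the horizontal centroidal axis using Ī + A·d² with d = y − 6.5995:
  bottom plate: d = -5.6995 cm → contributes +1 415 cm⁴
  web plate: d = 3.2005 cm → contributes +505.23 cm⁴
  top plate: d = 12.501 cm → contributes +2446.5 cm⁴
Total I = 4366.7 cm⁴.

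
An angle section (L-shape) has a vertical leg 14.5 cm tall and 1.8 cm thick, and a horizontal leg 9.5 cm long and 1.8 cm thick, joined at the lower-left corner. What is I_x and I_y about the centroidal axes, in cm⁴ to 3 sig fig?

I_x ≈ 826 cm⁴, I_y ≈ 280 cm⁴

Split into non-overlapping primitives; take the origin at the lower-left of the bounding box.
Vertical leg: 1.8 × 14.5, A = 26.1 cm², y = 7.25 cm, Ī = 457.29 cm⁴.
Horizontal leg (remainder): 7.7 × 1.8, A = 13.86 cm², y = 0.9 cm, Ī = 3.7422 cm⁴.
Centroid: ȳ = ΣA·y / ΣA = 5.0475 cm.
Transfer each piece to the centroidal x-axis using Ī + A·d² with d = y − 5.0475:
  vertical leg: d = 2.2025 cm → contributes +583.9 cm⁴
  horizontal leg (remainder): d = -4.1475 cm → contributes +242.16 cm⁴
Total I = 826.06 cm⁴.
For the y-axis: x̄ = 2.5475 cm.
Repeating about the centroidal y-axis gives I_y = 279.78 cm⁴.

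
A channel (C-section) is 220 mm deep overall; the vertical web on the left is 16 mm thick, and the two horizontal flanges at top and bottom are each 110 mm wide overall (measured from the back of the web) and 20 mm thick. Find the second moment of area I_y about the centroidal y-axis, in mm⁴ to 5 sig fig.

I_y ≈ 8.3432 × 10⁶ mm⁴

Split into non-overlapping primitives; take the origin at the lower-left of the bounding box.
Web: 16 × 220, A = 3 520 mm², x = 8 mm, Ī = 75093.33 mm⁴.
Top flange (beyond web): 94 × 20, A = 1 880 mm², x = 63 mm, Ī = 1 384 307 mm⁴.
Bottom flange (beyond web): 94 × 20, A = 1 880 mm², x = 63 mm, Ī = 1 384 307 mm⁴.
Centroid: x̄ = ΣA·x / ΣA = 36.40659 mm.
Transfer each piece to the centroidal y-axis using Ī + A·d² with d = x − 36.40659:
  web: d = -28.40659 mm → contributes +2 915 503 mm⁴
  top flange (beyond web): d = 26.59341 mm → contributes +2 713 860 mm⁴
  bottom flange (beyond web): d = 26.59341 mm → contributes +2 713 860 mm⁴
Total I = 8 343 223 mm⁴.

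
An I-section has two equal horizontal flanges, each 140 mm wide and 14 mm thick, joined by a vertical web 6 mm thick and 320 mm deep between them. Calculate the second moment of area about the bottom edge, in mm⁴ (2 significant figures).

I_base ≈ 3.0 × 10⁸ mm⁴

Break the section into simple shapes (no overlaps), measuring from the bottom-left corner of the bounding box.
Bottom flange: 140 × 14, A = 1 960 mm², y = 7 mm, Ī = 32 013 mm⁴.
Web: 6 × 320, A = 1 920 mm², y = 174 mm, Ī = 16 384 000 mm⁴.
Top flange: 140 × 14, A = 1 960 mm², y = 341 mm, Ī = 32 013 mm⁴.
Transfer each piece to a horizontal axis along the bottom face using Ī + A·d² with d = y − 0:
  bottom flange: d = 7 mm → contributes +128 053 mm⁴
  web: d = 174 mm → contributes +74 513 920 mm⁴
  top flange: d = 341 mm → contributes +227 942 773 mm⁴
Total I = 302 584 747 mm⁴.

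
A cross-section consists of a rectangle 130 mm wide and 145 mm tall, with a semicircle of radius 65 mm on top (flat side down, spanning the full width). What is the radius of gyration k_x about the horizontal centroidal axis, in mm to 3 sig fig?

Decompose the section into non-overlapping parts with the origin at the bottom-left of its bounding rectangle.
Rectangular body: 130 × 145, A = 18 850 mm², y = 72.5 mm, Ī = 33 026 771 mm⁴.
Semicircular cap: semicircle r = 65, A = 6636.6 mm², y = 172.59 mm, Ī = 1 959 230 mm⁴.
Centroid: ȳ = ΣA·y / ΣA = 98.562 mm.
Transfer each piece to the horizontal centroidal axis using Ī + A·d² with d = y − 98.562:
  rectangular body: d = -26.062 mm → contributes +45 830 437 mm⁴
  semicircular cap: d = 74.025 mm → contributes +38 325 529 mm⁴
Total I = 84 155 966 mm⁴.
Radius of gyration: k = √(I/A) = √(84 155 966 / 25 487) = 57.463 mm.

k_x ≈ 57.5 mm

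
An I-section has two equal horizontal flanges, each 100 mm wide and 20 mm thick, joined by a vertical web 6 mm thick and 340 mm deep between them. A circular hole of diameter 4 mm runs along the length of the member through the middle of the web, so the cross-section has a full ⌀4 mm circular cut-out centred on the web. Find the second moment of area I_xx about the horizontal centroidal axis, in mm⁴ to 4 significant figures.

Split into non-overlapping primitives; take the origin at the lower-left of the bounding box.
Bottom flange: 100 × 20, A = 2 000 mm², y = 10 mm, Ī = 66666.7 mm⁴.
Web: 6 × 340, A = 2 040 mm², y = 190 mm, Ī = 19 652 000 mm⁴.
Top flange: 100 × 20, A = 2 000 mm², y = 370 mm, Ī = 66666.7 mm⁴.
Hole (subtracted): ⌀4, A = 12.5664 mm², y = 190 mm, Ī = 12.5664 mm⁴.
By symmetry the centroid is at mid-height, ȳ = 190 mm.
Transfer each piece to the horizontal centroidal axis using Ī + A·d² with d = y − 190:
  bottom flange: d = -180 mm → contributes +64 866 667 mm⁴
  web: d = 0 mm → contributes +19 652 000 mm⁴
  top flange: d = 180 mm → contributes +64 866 667 mm⁴
  hole: d = 0 mm → contributes −12.5664 mm⁴
Total I = 149 385 321 mm⁴.

I_xx ≈ 1.494 × 10⁸ mm⁴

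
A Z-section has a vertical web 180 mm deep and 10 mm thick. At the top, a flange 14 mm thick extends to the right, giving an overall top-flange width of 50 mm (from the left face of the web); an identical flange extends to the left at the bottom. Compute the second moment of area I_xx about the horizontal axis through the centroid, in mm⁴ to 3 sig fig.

I_xx ≈ 1.26 × 10⁷ mm⁴

Split into non-overlapping primitives; take the origin at the lower-left of the bounding box.
Web: 10 × 180, A = 1 800 mm², y = 90 mm, Ī = 4 860 000 mm⁴.
Top flange (beyond web): 40 × 14, A = 560 mm², y = 173 mm, Ī = 9146.7 mm⁴.
Bottom flange (beyond web): 40 × 14, A = 560 mm², y = 7 mm, Ī = 9146.7 mm⁴.
Centroid: ȳ = ΣA·y / ΣA = 90 mm.
Transfer each piece to the horizontal axis through the centroid using Ī + A·d² with d = y − 90:
  web: d = 0 mm → contributes +4 860 000 mm⁴
  top flange (beyond web): d = 83 mm → contributes +3 866 987 mm⁴
  bottom flange (beyond web): d = -83 mm → contributes +3 866 987 mm⁴
Total I = 12 593 973 mm⁴.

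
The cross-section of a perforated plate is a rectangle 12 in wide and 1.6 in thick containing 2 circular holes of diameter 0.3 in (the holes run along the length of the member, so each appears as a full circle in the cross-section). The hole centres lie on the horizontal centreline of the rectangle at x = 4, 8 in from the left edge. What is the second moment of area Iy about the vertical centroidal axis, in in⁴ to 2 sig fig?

Iy ≈ 230 in⁴

Decompose the section into non-overlapping parts with the origin at the bottom-left of its bounding rectangle.
Plate: 12 × 1.6, A = 19.2 in², x = 6 in, Ī = 230.4 in⁴.
Hole 1 (subtracted): ⌀0.3, A = 0.07069 in², x = 4 in, Ī = 0.0003976 in⁴.
Hole 2 (subtracted): ⌀0.3, A = 0.07069 in², x = 8 in, Ī = 0.0003976 in⁴.
By symmetry the centroid is at mid-width, x̄ = 6 in.
Transfer each piece to the vertical centroidal axis using Ī + A·d² with d = x − 6:
  plate: d = 0 in → contributes +230.4 in⁴
  hole 1: d = -2 in → contributes −0.2831 in⁴
  hole 2: d = 2 in → contributes −0.2831 in⁴
Total I = 229.8 in⁴.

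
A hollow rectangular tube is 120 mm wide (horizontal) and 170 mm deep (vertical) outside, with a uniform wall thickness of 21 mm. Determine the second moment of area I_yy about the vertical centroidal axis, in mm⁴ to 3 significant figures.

I_yy ≈ 1.94 × 10⁷ mm⁴

Split into non-overlapping primitives; take the origin at the lower-left of the bounding box.
Outer rectangle: 120 × 170, A = 20 400 mm², x = 60 mm, Ī = 24 480 000 mm⁴.
Inner void (subtracted): 78 × 128, A = 9 984 mm², x = 60 mm, Ī = 5 061 888 mm⁴.
By symmetry the centroid is at mid-width, x̄ = 60 mm.
All pieces are centred on the vertical centroidal axis, so I = ΣĪ (holes subtracted) = 19 418 112 mm⁴.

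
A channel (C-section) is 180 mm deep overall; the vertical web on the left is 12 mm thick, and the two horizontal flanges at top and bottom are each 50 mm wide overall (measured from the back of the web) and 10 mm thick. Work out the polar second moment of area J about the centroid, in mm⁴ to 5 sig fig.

Break the section into simple shapes (no overlaps), measuring from the bottom-left corner of the bounding box.
Web: 12 × 180, A = 2 160 mm², y = 90 mm, Ī = 5 832 000 mm⁴.
Top flange (beyond web): 38 × 10, A = 380 mm², y = 175 mm, Ī = 3166.667 mm⁴.
Bottom flange (beyond web): 38 × 10, A = 380 mm², y = 5 mm, Ī = 3166.667 mm⁴.
By symmetry the centroid is at mid-height, ȳ = 90 mm.
Transfer each piece to the centroidal x-axis using Ī + A·d² with d = y − 90:
  web: d = 0 mm → contributes +5 832 000 mm⁴
  top flange (beyond web): d = 85 mm → contributes +2 748 667 mm⁴
  bottom flange (beyond web): d = -85 mm → contributes +2 748 667 mm⁴
Total I = 11 329 333 mm⁴.
For the y-axis: x̄ = 12.50685 mm.
Repeating about the centroidal y-axis gives I_y = 468743.2 mm⁴.
Polar second moment: J = I_x + I_y = 11 798 077 mm⁴.

J ≈ 1.1798 × 10⁷ mm⁴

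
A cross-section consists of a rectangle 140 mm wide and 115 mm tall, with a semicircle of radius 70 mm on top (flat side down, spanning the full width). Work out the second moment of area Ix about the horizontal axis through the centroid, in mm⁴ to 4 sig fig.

Decompose the section into non-overlapping parts with the origin at the bottom-left of its bounding rectangle.
Rectangular body: 140 × 115, A = 16 100 mm², y = 57.5 mm, Ī = 17 743 542 mm⁴.
Semicircular cap: semicircle r = 70, A = 7696.9 mm², y = 144.709 mm, Ī = 2 635 265 mm⁴.
Centroid: ȳ = ΣA·y / ΣA = 85.707 mm.
Transfer each piece to the horizontal axis through the centroid using Ī + A·d² with d = y − 85.707:
  rectangular body: d = -28.207 mm → contributes +30 553 237 mm⁴
  semicircular cap: d = 59.002 mm → contributes +29 429 953 mm⁴
Total I = 59 983 190 mm⁴.

Ix ≈ 5.998 × 10⁷ mm⁴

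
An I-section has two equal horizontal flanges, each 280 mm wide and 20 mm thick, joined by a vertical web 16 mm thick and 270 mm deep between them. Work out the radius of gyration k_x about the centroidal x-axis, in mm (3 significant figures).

k_x ≈ 130 mm

Decompose the section into non-overlapping parts with the origin at the bottom-left of its bounding rectangle.
Bottom flange: 280 × 20, A = 5 600 mm², y = 10 mm, Ī = 186 667 mm⁴.
Web: 16 × 270, A = 4 320 mm², y = 155 mm, Ī = 26 244 000 mm⁴.
Top flange: 280 × 20, A = 5 600 mm², y = 300 mm, Ī = 186 667 mm⁴.
By symmetry the centroid is at mid-height, ȳ = 155 mm.
Transfer each piece to the centroidal x-axis using Ī + A·d² with d = y − 155:
  bottom flange: d = -145 mm → contributes +117 926 667 mm⁴
  web: d = 0 mm → contributes +26 244 000 mm⁴
  top flange: d = 145 mm → contributes +117 926 667 mm⁴
Total I = 262 097 333 mm⁴.
Radius of gyration: k = √(I/A) = √(262 097 333 / 15 520) = 129.95 mm.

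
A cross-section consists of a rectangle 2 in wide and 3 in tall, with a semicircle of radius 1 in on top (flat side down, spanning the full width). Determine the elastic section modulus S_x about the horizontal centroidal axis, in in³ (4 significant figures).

Split into non-overlapping primitives; take the origin at the lower-left of the bounding box.
Rectangular body: 2 × 3, A = 6 in², y = 1.5 in, Ī = 4.5 in⁴.
Semicircular cap: semicircle r = 1, A = 1.5708 in², y = 3.42441 in, Ī = 0.109757 in⁴.
Centroid: ȳ = ΣA·y / ΣA = 1.89928 in.
Transfer each piece to the horizontal centroidal axis using Ī + A·d² with d = y − 1.89928:
  rectangular body: d = -0.399279 in → contributes +5.45654 in⁴
  semicircular cap: d = 1.52513 in → contributes +3.76348 in⁴
Total I = 9.22003 in⁴.
Extreme fibre distance c = 2.10072 in; S = I/c = 4.38898 in³.

S_x ≈ 4.389 in³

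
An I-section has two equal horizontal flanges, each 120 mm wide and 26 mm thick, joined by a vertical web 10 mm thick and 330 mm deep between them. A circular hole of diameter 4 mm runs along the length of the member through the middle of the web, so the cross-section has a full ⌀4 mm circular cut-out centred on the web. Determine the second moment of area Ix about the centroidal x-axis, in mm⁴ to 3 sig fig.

Ix ≈ 2.28 × 10⁸ mm⁴

Decompose the section into non-overlapping parts with the origin at the bottom-left of its bounding rectangle.
Bottom flange: 120 × 26, A = 3 120 mm², y = 13 mm, Ī = 175 760 mm⁴.
Web: 10 × 330, A = 3 300 mm², y = 191 mm, Ī = 29 947 500 mm⁴.
Top flange: 120 × 26, A = 3 120 mm², y = 369 mm, Ī = 175 760 mm⁴.
Hole (subtracted): ⌀4, A = 12.566 mm², y = 191 mm, Ī = 12.566 mm⁴.
By symmetry the centroid is at mid-height, ȳ = 191 mm.
Transfer each piece to the centroidal x-axis using Ī + A·d² with d = y − 191:
  bottom flange: d = -178 mm → contributes +99 029 840 mm⁴
  web: d = 0 mm → contributes +29 947 500 mm⁴
  top flange: d = 178 mm → contributes +99 029 840 mm⁴
  hole: d = 0 mm → contributes −12.566 mm⁴
Total I = 228 007 167 mm⁴.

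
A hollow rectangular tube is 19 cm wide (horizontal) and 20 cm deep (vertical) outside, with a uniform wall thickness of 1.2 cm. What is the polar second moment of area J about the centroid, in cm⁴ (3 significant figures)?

Break the section into simple shapes (no overlaps), measuring from the bottom-left corner of the bounding box.
Outer rectangle: 19 × 20, A = 380 cm², y = 10 cm, Ī = 12 667 cm⁴.
Inner void (subtracted): 16.6 × 17.6, A = 292.16 cm², y = 10 cm, Ī = 7541.6 cm⁴.
By symmetry the centroid is at mid-height, ȳ = 10 cm.
All pieces are centred on the centroidal x-axis, so I = ΣĪ (holes subtracted) = 5 125 cm⁴.
Repeating about the centroidal y-axis gives I_y = 4722.7 cm⁴.
Polar second moment: J = I_x + I_y = 9847.7 cm⁴.

J ≈ 9850 cm⁴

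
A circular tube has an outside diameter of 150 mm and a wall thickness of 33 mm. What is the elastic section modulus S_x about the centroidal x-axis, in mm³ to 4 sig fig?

Decompose the section into non-overlapping parts with the origin at the bottom-left of its bounding rectangle.
Outer circle: ⌀150, A = 17671.5 mm², y = 75 mm, Ī = 24 850 489 mm⁴.
Bore (subtracted): ⌀84, A = 5541.77 mm², y = 75 mm, Ī = 2 443 920 mm⁴.
By symmetry the centroid is at mid-height, ȳ = 75 mm.
All pieces are centred on the centroidal x-axis, so I = ΣĪ (holes subtracted) = 22 406 568 mm⁴.
Extreme fibre distance c = 75 mm; S = I/c = 298 754 mm³.

S_x ≈ 2.988 × 10⁵ mm³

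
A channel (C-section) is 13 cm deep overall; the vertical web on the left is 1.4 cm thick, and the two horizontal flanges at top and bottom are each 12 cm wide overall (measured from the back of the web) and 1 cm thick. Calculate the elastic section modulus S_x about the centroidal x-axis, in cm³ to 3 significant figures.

Split into non-overlapping primitives; take the origin at the lower-left of the bounding box.
Web: 1.4 × 13, A = 18.2 cm², y = 6.5 cm, Ī = 256.32 cm⁴.
Top flange (beyond web): 10.6 × 1, A = 10.6 cm², y = 12.5 cm, Ī = 0.88333 cm⁴.
Bottom flange (beyond web): 10.6 × 1, A = 10.6 cm², y = 0.5 cm, Ī = 0.88333 cm⁴.
By symmetry the centroid is at mid-height, ȳ = 6.5 cm.
Transfer each piece to the centroidal x-axis using Ī + A·d² with d = y − 6.5:
  web: d = 0 cm → contributes +256.32 cm⁴
  top flange (beyond web): d = 6 cm → contributes +382.48 cm⁴
  bottom flange (beyond web): d = -6 cm → contributes +382.48 cm⁴
Total I = 1021.3 cm⁴.
Extreme fibre distance c = 6.5 cm; S = I/c = 157.12 cm³.

S_x ≈ 157 cm³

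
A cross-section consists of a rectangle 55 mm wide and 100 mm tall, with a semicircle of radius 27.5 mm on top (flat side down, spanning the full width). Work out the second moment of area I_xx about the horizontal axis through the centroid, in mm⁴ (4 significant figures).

Split into non-overlapping primitives; take the origin at the lower-left of the bounding box.
Rectangular body: 55 × 100, A = 5 500 mm², y = 50 mm, Ī = 4 583 333 mm⁴.
Semicircular cap: semicircle r = 27.5, A = 1187.91 mm², y = 111.671 mm, Ī = 62771.5 mm⁴.
Centroid: ȳ = ΣA·y / ΣA = 60.9541 mm.
Transfer each piece to the horizontal axis through the centroid using Ī + A·d² with d = y − 60.9541:
  rectangular body: d = -10.9541 mm → contributes +5 243 295 mm⁴
  semicircular cap: d = 50.7172 mm → contributes +3 118 370 mm⁴
Total I = 8 361 665 mm⁴.

I_xx ≈ 8.362 × 10⁶ mm⁴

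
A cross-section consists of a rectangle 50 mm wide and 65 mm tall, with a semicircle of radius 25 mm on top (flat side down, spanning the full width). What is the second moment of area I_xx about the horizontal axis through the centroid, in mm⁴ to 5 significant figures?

Split into non-overlapping primitives; take the origin at the lower-left of the bounding box.
Rectangular body: 50 × 65, A = 3 250 mm², y = 32.5 mm, Ī = 1 144 271 mm⁴.
Semicircular cap: semicircle r = 25, A = 981.7477 mm², y = 75.61033 mm, Ī = 42873.81 mm⁴.
Centroid: ȳ = ΣA·y / ΣA = 42.50142 mm.
Transfer each piece to the horizontal axis through the centroid using Ī + A·d² with d = y − 42.50142:
  rectangular body: d = -10.00142 mm → contributes +1 469 363 mm⁴
  semicircular cap: d = 33.10891 mm → contributes +1 119 066 mm⁴
Total I = 2 588 429 mm⁴.

I_xx ≈ 2.5884 × 10⁶ mm⁴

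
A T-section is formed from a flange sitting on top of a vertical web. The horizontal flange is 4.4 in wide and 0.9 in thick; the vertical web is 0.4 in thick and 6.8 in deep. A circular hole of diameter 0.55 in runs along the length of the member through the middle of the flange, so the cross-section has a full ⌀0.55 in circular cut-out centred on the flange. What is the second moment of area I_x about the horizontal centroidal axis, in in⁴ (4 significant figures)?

I_x ≈ 34.04 in⁴

Decompose the section into non-overlapping parts with the origin at the bottom-left of its bounding rectangle.
Flange: 4.4 × 0.9, A = 3.96 in², y = 7.25 in, Ī = 0.2673 in⁴.
Web: 0.4 × 6.8, A = 2.72 in², y = 3.4 in, Ī = 10.4811 in⁴.
Hole (subtracted): ⌀0.55, A = 0.237583 in², y = 7.25 in, Ī = 0.0044918 in⁴.
Centroid: ȳ = ΣA·y / ΣA = 5.62452 in.
Transfer each piece to the horizontal centroidal axis using Ī + A·d² with d = y − 5.62452:
  flange: d = 1.62548 in → contributes +10.7303 in⁴
  web: d = -2.22452 in → contributes +23.941 in⁴
  hole: d = 1.62548 in → contributes −0.632228 in⁴
Total I = 34.0391 in⁴.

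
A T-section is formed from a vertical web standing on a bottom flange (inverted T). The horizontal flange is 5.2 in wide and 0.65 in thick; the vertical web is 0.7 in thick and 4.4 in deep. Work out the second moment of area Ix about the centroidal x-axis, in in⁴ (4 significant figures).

Split into non-overlapping primitives; take the origin at the lower-left of the bounding box.
Flange: 5.2 × 0.65, A = 3.38 in², y = 0.325 in, Ī = 0.119004 in⁴.
Web: 0.7 × 4.4, A = 3.08 in², y = 2.85 in, Ī = 4.96907 in⁴.
Centroid: ȳ = ΣA·y / ΣA = 1.52887 in.
Transfer each piece to the centroidal x-axis using Ī + A·d² with d = y − 1.52887:
  flange: d = -1.20387 in → contributes +5.01765 in⁴
  web: d = 1.32113 in → contributes +10.3449 in⁴
Total I = 15.3625 in⁴.

Ix ≈ 15.36 in⁴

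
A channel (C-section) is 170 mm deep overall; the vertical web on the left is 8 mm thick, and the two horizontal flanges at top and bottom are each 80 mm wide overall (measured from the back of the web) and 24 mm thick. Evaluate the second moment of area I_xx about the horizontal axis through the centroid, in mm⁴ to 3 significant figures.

Split into non-overlapping primitives; take the origin at the lower-left of the bounding box.
Web: 8 × 170, A = 1 360 mm², y = 85 mm, Ī = 3 275 333 mm⁴.
Top flange (beyond web): 72 × 24, A = 1 728 mm², y = 158 mm, Ī = 82 944 mm⁴.
Bottom flange (beyond web): 72 × 24, A = 1 728 mm², y = 12 mm, Ī = 82 944 mm⁴.
By symmetry the centroid is at mid-height, ȳ = 85 mm.
Transfer each piece to the horizontal axis through the centroid using Ī + A·d² with d = y − 85:
  web: d = 0 mm → contributes +3 275 333 mm⁴
  top flange (beyond web): d = 73 mm → contributes +9 291 456 mm⁴
  bottom flange (beyond web): d = -73 mm → contributes +9 291 456 mm⁴
Total I = 21 858 245 mm⁴.

I_xx ≈ 2.19 × 10⁷ mm⁴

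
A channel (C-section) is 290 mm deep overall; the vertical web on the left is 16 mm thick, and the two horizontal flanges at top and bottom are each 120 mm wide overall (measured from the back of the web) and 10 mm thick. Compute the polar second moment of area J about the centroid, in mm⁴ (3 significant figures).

Decompose the section into non-overlapping parts with the origin at the bottom-left of its bounding rectangle.
Web: 16 × 290, A = 4 640 mm², y = 145 mm, Ī = 32 518 667 mm⁴.
Top flange (beyond web): 104 × 10, A = 1 040 mm², y = 285 mm, Ī = 8666.7 mm⁴.
Bottom flange (beyond web): 104 × 10, A = 1 040 mm², y = 5 mm, Ī = 8666.7 mm⁴.
By symmetry the centroid is at mid-height, ȳ = 145 mm.
Transfer each piece to the centroidal x-axis using Ī + A·d² with d = y − 145:
  web: d = 0 mm → contributes +32 518 667 mm⁴
  top flange (beyond web): d = 140 mm → contributes +20 392 667 mm⁴
  bottom flange (beyond web): d = -140 mm → contributes +20 392 667 mm⁴
Total I = 73 304 000 mm⁴.
For the y-axis: x̄ = 26.571 mm.
Repeating about the centroidal y-axis gives I_y = 7 144 046 mm⁴.
Polar second moment: J = I_x + I_y = 80 448 046 mm⁴.

J ≈ 8.04 × 10⁷ mm⁴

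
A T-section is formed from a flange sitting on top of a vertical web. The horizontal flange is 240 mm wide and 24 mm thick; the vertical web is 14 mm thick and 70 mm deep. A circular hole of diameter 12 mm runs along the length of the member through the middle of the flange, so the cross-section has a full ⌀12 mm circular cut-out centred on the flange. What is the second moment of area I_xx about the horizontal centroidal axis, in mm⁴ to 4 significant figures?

Decompose the section into non-overlapping parts with the origin at the bottom-left of its bounding rectangle.
Flange: 240 × 24, A = 5 760 mm², y = 82 mm, Ī = 276 480 mm⁴.
Web: 14 × 70, A = 980 mm², y = 35 mm, Ī = 400 167 mm⁴.
Hole (subtracted): ⌀12, A = 113.097 mm², y = 82 mm, Ī = 1017.88 mm⁴.
Centroid: ȳ = ΣA·y / ΣA = 75.0495 mm.
Transfer each piece to the horizontal centroidal axis using Ī + A·d² with d = y − 75.0495:
  flange: d = 6.95046 mm → contributes +554 739 mm⁴
  web: d = -40.0495 mm → contributes +1 972 053 mm⁴
  hole: d = 6.95046 mm → contributes −6481.48 mm⁴
Total I = 2 520 311 mm⁴.

I_xx ≈ 2.520 × 10⁶ mm⁴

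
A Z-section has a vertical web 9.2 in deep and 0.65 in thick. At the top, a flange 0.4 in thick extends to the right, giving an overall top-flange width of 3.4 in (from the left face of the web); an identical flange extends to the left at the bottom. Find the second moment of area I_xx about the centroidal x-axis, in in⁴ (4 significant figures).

Treat the section as a set of non-overlapping primitives; coordinates are from the bounding-box lower-left.
Web: 0.65 × 9.2, A = 5.98 in², y = 4.6 in, Ī = 42.1789 in⁴.
Top flange (beyond web): 2.75 × 0.4, A = 1.1 in², y = 9 in, Ī = 0.0146667 in⁴.
Bottom flange (beyond web): 2.75 × 0.4, A = 1.1 in², y = 0.2 in, Ī = 0.0146667 in⁴.
Centroid: ȳ = ΣA·y / ΣA = 4.6 in.
Transfer each piece to the centroidal x-axis using Ī + A·d² with d = y − 4.6:
  web: d = 0 in → contributes +42.1789 in⁴
  top flange (beyond web): d = 4.4 in → contributes +21.3107 in⁴
  bottom flange (beyond web): d = -4.4 in → contributes +21.3107 in⁴
Total I = 84.8003 in⁴.

I_xx ≈ 84.80 in⁴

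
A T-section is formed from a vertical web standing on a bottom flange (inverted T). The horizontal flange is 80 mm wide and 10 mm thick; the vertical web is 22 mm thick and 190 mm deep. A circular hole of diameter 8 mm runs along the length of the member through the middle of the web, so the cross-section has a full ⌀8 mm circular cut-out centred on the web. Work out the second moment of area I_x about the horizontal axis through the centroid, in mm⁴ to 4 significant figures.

Decompose the section into non-overlapping parts with the origin at the bottom-left of its bounding rectangle.
Flange: 80 × 10, A = 800 mm², y = 5 mm, Ī = 6666.67 mm⁴.
Web: 22 × 190, A = 4 180 mm², y = 105 mm, Ī = 12 574 833 mm⁴.
Hole (subtracted): ⌀8, A = 50.2655 mm², y = 105 mm, Ī = 201.062 mm⁴.
Centroid: ȳ = ΣA·y / ΣA = 88.7719 mm.
Transfer each piece to the horizontal axis through the centroid using Ī + A·d² with d = y − 88.7719:
  flange: d = -83.7719 mm → contributes +5 620 858 mm⁴
  web: d = 16.2281 mm → contributes +13 675 635 mm⁴
  hole: d = 16.2281 mm → contributes −13438.5 mm⁴
Total I = 19 283 055 mm⁴.

I_x ≈ 1.928 × 10⁷ mm⁴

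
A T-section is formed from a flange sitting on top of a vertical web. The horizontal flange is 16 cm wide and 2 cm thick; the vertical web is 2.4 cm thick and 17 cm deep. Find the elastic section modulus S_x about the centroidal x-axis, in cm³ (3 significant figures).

Treat the section as a set of non-overlapping primitives; coordinates are from the bounding-box lower-left.
Flange: 16 × 2, A = 32 cm², y = 18 cm, Ī = 10.667 cm⁴.
Web: 2.4 × 17, A = 40.8 cm², y = 8.5 cm, Ī = 982.6 cm⁴.
Centroid: ȳ = ΣA·y / ΣA = 12.676 cm.
Transfer each piece to the centroidal x-axis using Ī + A·d² with d = y − 12.676:
  flange: d = 5.3242 cm → contributes +917.77 cm⁴
  web: d = -4.1758 cm → contributes +1694.1 cm⁴
Total I = 2611.8 cm⁴.
Extreme fibre distance c = 12.676 cm; S = I/c = 206.05 cm³.

S_x ≈ 206 cm³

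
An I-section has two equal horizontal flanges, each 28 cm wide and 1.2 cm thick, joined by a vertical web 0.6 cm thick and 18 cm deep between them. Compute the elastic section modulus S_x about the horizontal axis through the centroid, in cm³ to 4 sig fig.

Split into non-overlapping primitives; take the origin at the lower-left of the bounding box.
Bottom flange: 28 × 1.2, A = 33.6 cm², y = 0.6 cm, Ī = 4.032 cm⁴.
Web: 0.6 × 18, A = 10.8 cm², y = 10.2 cm, Ī = 291.6 cm⁴.
Top flange: 28 × 1.2, A = 33.6 cm², y = 19.8 cm, Ī = 4.032 cm⁴.
By symmetry the centroid is at mid-height, ȳ = 10.2 cm.
Transfer each piece to the horizontal axis through the centroid using Ī + A·d² with d = y − 10.2:
  bottom flange: d = -9.6 cm → contributes +3100.61 cm⁴
  web: d = 0 cm → contributes +291.6 cm⁴
  top flange: d = 9.6 cm → contributes +3100.61 cm⁴
Total I = 6492.82 cm⁴.
Extreme fibre distance c = 10.2 cm; S = I/c = 636.551 cm³.

S_x ≈ 636.6 cm³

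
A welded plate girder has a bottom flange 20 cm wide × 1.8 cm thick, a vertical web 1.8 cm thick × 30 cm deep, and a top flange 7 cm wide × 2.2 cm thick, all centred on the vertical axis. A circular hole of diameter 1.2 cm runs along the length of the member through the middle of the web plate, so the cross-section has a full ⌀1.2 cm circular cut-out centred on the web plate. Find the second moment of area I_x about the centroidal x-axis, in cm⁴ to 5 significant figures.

I_x ≈ 1.6149 × 10⁴ cm⁴

Break the section into simple shapes (no overlaps), measuring from the bottom-left corner of the bounding box.
Bottom plate: 20 × 1.8, A = 36 cm², y = 0.9 cm, Ī = 9.72 cm⁴.
Web plate: 1.8 × 30, A = 54 cm², y = 16.8 cm, Ī = 4 050 cm⁴.
Top plate: 7 × 2.2, A = 15.4 cm², y = 32.9 cm, Ī = 6.211333 cm⁴.
Hole (subtracted): ⌀1.2, A = 1.130973 cm², y = 16.8 cm, Ī = 0.1017876 cm⁴.
Centroid: ȳ = ΣA·y / ΣA = 13.68824 cm.
Transfer each piece to the centroidal x-axis using Ī + A·d² with d = y − 13.68824:
  bottom plate: d = -12.78824 cm → contributes +5897.129 cm⁴
  web plate: d = 3.111758 cm → contributes +4572.884 cm⁴
  top plate: d = 19.21176 cm → contributes +5690.223 cm⁴
  hole: d = 3.111758 cm → contributes −11.05305 cm⁴
Total I = 16149.18 cm⁴.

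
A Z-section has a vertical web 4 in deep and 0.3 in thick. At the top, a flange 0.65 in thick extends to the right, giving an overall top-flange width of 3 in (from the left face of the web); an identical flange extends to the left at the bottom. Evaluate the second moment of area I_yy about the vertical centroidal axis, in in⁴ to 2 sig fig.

Decompose the section into non-overlapping parts with the origin at the bottom-left of its bounding rectangle.
Web: 0.3 × 4, A = 1.2 in², x = 2.85 in, Ī = 0.009 in⁴.
Top flange (beyond web): 2.7 × 0.65, A = 1.755 in², x = 4.35 in, Ī = 1.066 in⁴.
Bottom flange (beyond web): 2.7 × 0.65, A = 1.755 in², x = 1.35 in, Ī = 1.066 in⁴.
Centroid: x̄ = ΣA·x / ΣA = 2.85 in.
Transfer each piece to the vertical centroidal axis using Ī + A·d² with d = x − 2.85:
  web: d = 0 in → contributes +0.009 in⁴
  top flange (beyond web): d = 1.5 in → contributes +5.015 in⁴
  bottom flange (beyond web): d = -1.5 in → contributes +5.015 in⁴
Total I = 10.04 in⁴.

I_yy ≈ 10 in⁴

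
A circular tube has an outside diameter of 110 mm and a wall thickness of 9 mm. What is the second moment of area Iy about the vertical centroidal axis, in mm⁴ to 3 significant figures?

Break the section into simple shapes (no overlaps), measuring from the bottom-left corner of the bounding box.
Outer circle: ⌀110, A = 9503.3 mm², x = 55 mm, Ī = 7 186 884 mm⁴.
Bore (subtracted): ⌀92, A = 6647.6 mm², x = 55 mm, Ī = 3 516 586 mm⁴.
By symmetry the centroid is at mid-width, x̄ = 55 mm.
All pieces are centred on the vertical centroidal axis, so I = ΣĪ (holes subtracted) = 3 670 298 mm⁴.

Iy ≈ 3.67 × 10⁶ mm⁴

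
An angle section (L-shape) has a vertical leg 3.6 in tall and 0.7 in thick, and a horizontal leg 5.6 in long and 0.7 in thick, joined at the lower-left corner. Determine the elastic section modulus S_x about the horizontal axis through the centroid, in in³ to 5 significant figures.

Split into non-overlapping primitives; take the origin at the lower-left of the bounding box.
Vertical leg: 0.7 × 3.6, A = 2.52 in², y = 1.8 in, Ī = 2.7216 in⁴.
Horizontal leg (remainder): 4.9 × 0.7, A = 3.43 in², y = 0.35 in, Ī = 0.1400583 in⁴.
Centroid: ȳ = ΣA·y / ΣA = 0.9641176 in.
Transfer each piece to the horizontal axis through the centroid using Ī + A·d² with d = y − 0.9641176:
  vertical leg: d = 0.8358824 in → contributes +4.482322 in⁴
  horizontal leg (remainder): d = -0.6141176 in → contributes +1.43365 in⁴
Total I = 5.915972 in⁴.
Extreme fibre distance c = 2.635882 in; S = I/c = 2.244399 in³.

S_x ≈ 2.2444 in³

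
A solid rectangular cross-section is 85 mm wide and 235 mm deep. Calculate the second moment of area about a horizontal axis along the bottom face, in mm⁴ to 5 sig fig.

The section: 85 × 235, A = 19 975 mm², y = 117.5 mm, Ī = 91 926 615 mm⁴.
Transfer it to a horizontal axis along the bottom face using Ī + A·d² with d = y − 0:
  the section: d = 117.5 mm → contributes +367 706 458 mm⁴
Total I = 367 706 458 mm⁴.

I_base ≈ 3.6771 × 10⁸ mm⁴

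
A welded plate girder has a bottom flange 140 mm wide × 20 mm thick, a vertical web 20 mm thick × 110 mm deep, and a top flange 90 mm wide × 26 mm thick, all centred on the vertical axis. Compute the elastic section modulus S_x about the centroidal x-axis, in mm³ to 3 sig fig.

S_x ≈ 2.97 × 10⁵ mm³

Treat the section as a set of non-overlapping primitives; coordinates are from the bounding-box lower-left.
Bottom plate: 140 × 20, A = 2 800 mm², y = 10 mm, Ī = 93 333 mm⁴.
Web plate: 20 × 110, A = 2 200 mm², y = 75 mm, Ī = 2 218 333 mm⁴.
Top plate: 90 × 26, A = 2 340 mm², y = 143 mm, Ī = 131 820 mm⁴.
Centroid: ȳ = ΣA·y / ΣA = 71.883 mm.
Transfer each piece to the centroidal x-axis using Ī + A·d² with d = y − 71.883:
  bottom plate: d = -61.883 mm → contributes +10 815 892 mm⁴
  web plate: d = 3.1172 mm → contributes +2 239 710 mm⁴
  top plate: d = 71.117 mm → contributes +11 966 724 mm⁴
Total I = 25 022 326 mm⁴.
Extreme fibre distance c = 84.117 mm; S = I/c = 297 470 mm³.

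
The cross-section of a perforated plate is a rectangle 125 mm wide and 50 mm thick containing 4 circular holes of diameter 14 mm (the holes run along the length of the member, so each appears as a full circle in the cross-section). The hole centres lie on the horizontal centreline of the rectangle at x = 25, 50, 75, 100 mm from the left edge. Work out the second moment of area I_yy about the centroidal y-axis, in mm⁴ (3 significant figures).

Break the section into simple shapes (no overlaps), measuring from the bottom-left corner of the bounding box.
Plate: 125 × 50, A = 6 250 mm², x = 62.5 mm, Ī = 8 138 021 mm⁴.
Hole 1 (subtracted): ⌀14, A = 153.94 mm², x = 25 mm, Ī = 1885.7 mm⁴.
Hole 2 (subtracted): ⌀14, A = 153.94 mm², x = 50 mm, Ī = 1885.7 mm⁴.
Hole 3 (subtracted): ⌀14, A = 153.94 mm², x = 75 mm, Ī = 1885.7 mm⁴.
Hole 4 (subtracted): ⌀14, A = 153.94 mm², x = 100 mm, Ī = 1885.7 mm⁴.
By symmetry the centroid is at mid-width, x̄ = 62.5 mm.
Transfer each piece to the centroidal y-axis using Ī + A·d² with d = x − 62.5:
  plate: d = 0 mm → contributes +8 138 021 mm⁴
  hole 1: d = -37.5 mm → contributes −218 361 mm⁴
  hole 2: d = -12.5 mm → contributes −25 939 mm⁴
  hole 3: d = 12.5 mm → contributes −25 939 mm⁴
  hole 4: d = 37.5 mm → contributes −218 361 mm⁴
Total I = 7 649 421 mm⁴.

I_yy ≈ 7.65 × 10⁶ mm⁴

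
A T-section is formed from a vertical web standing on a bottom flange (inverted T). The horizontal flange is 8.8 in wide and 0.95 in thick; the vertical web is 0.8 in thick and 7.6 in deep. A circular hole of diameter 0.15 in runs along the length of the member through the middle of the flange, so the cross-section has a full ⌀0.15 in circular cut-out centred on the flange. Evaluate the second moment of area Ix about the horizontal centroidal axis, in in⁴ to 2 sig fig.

Ix ≈ 94 in⁴

Break the section into simple shapes (no overlaps), measuring from the bottom-left corner of the bounding box.
Flange: 8.8 × 0.95, A = 8.36 in², y = 0.475 in, Ī = 0.6287 in⁴.
Web: 0.8 × 7.6, A = 6.08 in², y = 4.75 in, Ī = 29.27 in⁴.
Hole (subtracted): ⌀0.15, A = 0.01767 in², y = 0.475 in, Ī = 0.00002485 in⁴.
Centroid: ȳ = ΣA·y / ΣA = 2.277 in.
Transfer each piece to the horizontal centroidal axis using Ī + A·d² with d = y − 2.277:
  flange: d = -1.802 in → contributes +27.78 in⁴
  web: d = 2.473 in → contributes +66.44 in⁴
  hole: d = -1.802 in → contributes −0.05742 in⁴
Total I = 94.17 in⁴.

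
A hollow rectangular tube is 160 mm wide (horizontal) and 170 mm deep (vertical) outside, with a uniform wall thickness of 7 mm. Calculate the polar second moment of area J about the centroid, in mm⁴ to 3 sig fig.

Split into non-overlapping primitives; take the origin at the lower-left of the bounding box.
Outer rectangle: 160 × 170, A = 27 200 mm², y = 85 mm, Ī = 65 506 667 mm⁴.
Inner void (subtracted): 146 × 156, A = 22 776 mm², y = 85 mm, Ī = 46 189 728 mm⁴.
By symmetry the centroid is at mid-height, ȳ = 85 mm.
All pieces are centred on the centroidal x-axis, so I = ΣĪ (holes subtracted) = 19 316 939 mm⁴.
Repeating about the centroidal y-axis gives I_y = 17 568 899 mm⁴.
Polar second moment: J = I_x + I_y = 36 885 837 mm⁴.

J ≈ 3.69 × 10⁷ mm⁴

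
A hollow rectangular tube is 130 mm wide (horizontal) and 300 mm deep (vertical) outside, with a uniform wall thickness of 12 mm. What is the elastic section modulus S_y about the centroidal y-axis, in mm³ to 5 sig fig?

S_y ≈ 4.2356 × 10⁵ mm³

Decompose the section into non-overlapping parts with the origin at the bottom-left of its bounding rectangle.
Outer rectangle: 130 × 300, A = 39 000 mm², x = 65 mm, Ī = 54 925 000 mm⁴.
Inner void (subtracted): 106 × 276, A = 29 256 mm², x = 65 mm, Ī = 27 393 368 mm⁴.
By symmetry the centroid is at mid-width, x̄ = 65 mm.
All pieces are centred on the centroidal y-axis, so I = ΣĪ (holes subtracted) = 27 531 632 mm⁴.
Extreme fibre distance c = 65 mm; S = I/c = 423563.6 mm³.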